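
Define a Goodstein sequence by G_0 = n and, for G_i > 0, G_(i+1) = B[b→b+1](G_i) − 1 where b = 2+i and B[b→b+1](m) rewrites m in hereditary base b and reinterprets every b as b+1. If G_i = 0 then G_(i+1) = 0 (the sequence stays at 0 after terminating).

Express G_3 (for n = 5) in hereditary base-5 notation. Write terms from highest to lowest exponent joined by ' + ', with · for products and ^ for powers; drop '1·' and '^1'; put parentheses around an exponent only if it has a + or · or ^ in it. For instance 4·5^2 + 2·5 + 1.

base 2: 5 = 2^2 + 1; at 3: 3^3 + 1 = 28; next = 27
base 3: 27 = 3^3; at 4: 4^4 = 256; next = 255
base 4: 255 = 3·4^3 + 3·4^2 + 3·4 + 3; at 5: 3·5^3 + 3·5^2 + 3·5 + 3 = 468; next = 467
base 5: 467 = 3·5^3 + 3·5^2 + 3·5 + 2; at 6: 3·6^3 + 3·6^2 + 3·6 + 2 = 776; next = 775

3·5^3 + 3·5^2 + 3·5 + 2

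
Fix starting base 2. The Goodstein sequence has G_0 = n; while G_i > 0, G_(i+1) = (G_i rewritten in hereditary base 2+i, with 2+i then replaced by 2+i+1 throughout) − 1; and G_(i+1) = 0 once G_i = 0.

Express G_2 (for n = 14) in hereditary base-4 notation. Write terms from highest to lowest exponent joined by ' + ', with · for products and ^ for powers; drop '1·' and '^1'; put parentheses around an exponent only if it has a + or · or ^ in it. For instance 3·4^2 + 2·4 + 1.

base 2: 14 = 2^(2 + 1) + 2^2 + 2; at 3: 3^(3 + 1) + 3^3 + 3 = 111; next = 110
base 3: 110 = 3^(3 + 1) + 3^3 + 2; at 4: 4^(4 + 1) + 4^4 + 2 = 1282; next = 1281

4^(4 + 1) + 4^4 + 1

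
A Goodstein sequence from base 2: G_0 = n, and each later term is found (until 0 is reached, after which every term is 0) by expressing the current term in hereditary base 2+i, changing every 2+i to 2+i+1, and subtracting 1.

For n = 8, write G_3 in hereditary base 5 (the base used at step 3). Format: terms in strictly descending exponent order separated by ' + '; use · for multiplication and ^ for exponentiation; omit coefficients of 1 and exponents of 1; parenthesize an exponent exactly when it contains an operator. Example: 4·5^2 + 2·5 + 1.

2·5^5 + 2·5^2 + 2·5

step 0: 8 = 2^(2 + 1); sub 3 for 2: 3^(3 + 1); = 81; G_1 = 81−1 = 80
step 1: 80 = 2·3^3 + 2·3^2 + 2·3 + 2; sub 4 for 3: 2·4^4 + 2·4^2 + 2·4 + 2; = 554; G_2 = 554−1 = 553
step 2: 553 = 2·4^4 + 2·4^2 + 2·4 + 1; sub 5 for 4: 2·5^5 + 2·5^2 + 2·5 + 1; = 6311; G_3 = 6311−1 = 6310
step 3: 6310 = 2·5^5 + 2·5^2 + 2·5; sub 6 for 5: 2·6^6 + 2·6^2 + 2·6; = 93396; G_4 = 93396−1 = 93395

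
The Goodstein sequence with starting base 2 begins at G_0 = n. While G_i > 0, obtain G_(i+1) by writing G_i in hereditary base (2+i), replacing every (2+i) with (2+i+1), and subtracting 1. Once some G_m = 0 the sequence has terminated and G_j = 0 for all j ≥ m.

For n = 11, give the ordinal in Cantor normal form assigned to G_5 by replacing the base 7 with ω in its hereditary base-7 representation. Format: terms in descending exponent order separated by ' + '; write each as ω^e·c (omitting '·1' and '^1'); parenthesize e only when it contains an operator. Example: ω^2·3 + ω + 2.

[0] 11 ≡ 2^(2 + 1) + 2 + 1 (base 2). Lift 3: 85. −1: 84.
[1] 84 ≡ 3^(3 + 1) + 3 (base 3). Lift 4: 1028. −1: 1027.
[2] 1027 ≡ 4^(4 + 1) + 3 (base 4). Lift 5: 15628. −1: 15627.
[3] 15627 ≡ 5^(5 + 1) + 2 (base 5). Lift 6: 279938. −1: 279937.
[4] 279937 ≡ 6^(6 + 1) + 1 (base 6). Lift 7: 5764802. −1: 5764801.
[5] 5764801 ≡ 7^(7 + 1) (base 7). Lift 8: 134217728. −1: 134217727.

ω^(ω + 1)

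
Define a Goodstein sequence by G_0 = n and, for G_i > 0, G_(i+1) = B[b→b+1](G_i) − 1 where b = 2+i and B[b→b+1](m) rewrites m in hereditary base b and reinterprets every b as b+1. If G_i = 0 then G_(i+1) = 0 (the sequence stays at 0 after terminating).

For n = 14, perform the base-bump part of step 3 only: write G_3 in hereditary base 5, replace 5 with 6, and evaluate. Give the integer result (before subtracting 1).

326592

(0) 14|_2 = 2^(2 + 1) + 2^2 + 2 ↦ 3^(3 + 1) + 3^3 + 3|_3 = 111 ⇒ 110
(1) 110|_3 = 3^(3 + 1) + 3^3 + 2 ↦ 4^(4 + 1) + 4^4 + 2|_4 = 1282 ⇒ 1281
(2) 1281|_4 = 4^(4 + 1) + 4^4 + 1 ↦ 5^(5 + 1) + 5^5 + 1|_5 = 18751 ⇒ 18750
(3) 18750|_5 = 5^(5 + 1) + 5^5 ↦ 6^(6 + 1) + 6^6|_6 = 326592 ⇒ 326591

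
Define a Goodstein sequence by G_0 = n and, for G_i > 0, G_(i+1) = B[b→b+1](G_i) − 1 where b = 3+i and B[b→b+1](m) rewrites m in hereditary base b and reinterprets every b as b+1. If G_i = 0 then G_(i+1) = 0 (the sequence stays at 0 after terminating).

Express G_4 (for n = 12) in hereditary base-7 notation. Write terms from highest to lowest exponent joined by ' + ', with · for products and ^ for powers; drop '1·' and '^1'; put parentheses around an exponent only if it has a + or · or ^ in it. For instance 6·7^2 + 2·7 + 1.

[0] 12 ≡ 3^2 + 3 (base 3). Lift 4: 20. −1: 19.
[1] 19 ≡ 4^2 + 3 (base 4). Lift 5: 28. −1: 27.
[2] 27 ≡ 5^2 + 2 (base 5). Lift 6: 38. −1: 37.
[3] 37 ≡ 6^2 + 1 (base 6). Lift 7: 50. −1: 49.
[4] 49 ≡ 7^2 (base 7). Lift 8: 64. −1: 63.

7^2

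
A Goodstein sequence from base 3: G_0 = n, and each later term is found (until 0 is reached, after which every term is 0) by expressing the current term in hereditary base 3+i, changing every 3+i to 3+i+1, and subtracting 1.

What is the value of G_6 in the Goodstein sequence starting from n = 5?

2

(0) 5|_3 = 3 + 2 ↦ 4 + 2|_4 = 6 ⇒ 5
(1) 5|_4 = 4 + 1 ↦ 5 + 1|_5 = 6 ⇒ 5
(2) 5|_5 = 5 ↦ 6|_6 = 6 ⇒ 5
(3) 5|_6 = 5 ↦ 5|_7 = 5 ⇒ 4
(4) 4|_7 = 4 ↦ 4|_8 = 4 ⇒ 3
(5) 3|_8 = 3 ↦ 3|_9 = 3 ⇒ 2
(6) 2|_9 = 2 ↦ 2|_10 = 2 ⇒ 1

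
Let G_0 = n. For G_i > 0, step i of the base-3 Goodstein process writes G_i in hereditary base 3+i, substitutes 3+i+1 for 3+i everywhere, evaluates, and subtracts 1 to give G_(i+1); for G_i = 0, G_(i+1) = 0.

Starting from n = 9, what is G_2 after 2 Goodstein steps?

base 3: 9 = 3^2; at 4: 4^2 = 16; next = 15
base 4: 15 = 3·4 + 3; at 5: 3·5 + 3 = 18; next = 17
base 5: 17 = 3·5 + 2; at 6: 3·6 + 2 = 20; next = 19

17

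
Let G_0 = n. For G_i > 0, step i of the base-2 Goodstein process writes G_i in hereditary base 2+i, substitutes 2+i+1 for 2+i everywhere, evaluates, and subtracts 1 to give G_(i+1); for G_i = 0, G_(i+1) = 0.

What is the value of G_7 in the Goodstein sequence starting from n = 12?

[0] 12 ≡ 2^(2 + 1) + 2^2 (base 2). Lift 3: 108. −1: 107.
[1] 107 ≡ 3^(3 + 1) + 2·3^2 + 2·3 + 2 (base 3). Lift 4: 1066. −1: 1065.
[2] 1065 ≡ 4^(4 + 1) + 2·4^2 + 2·4 + 1 (base 4). Lift 5: 15686. −1: 15685.
[3] 15685 ≡ 5^(5 + 1) + 2·5^2 + 2·5 (base 5). Lift 6: 280020. −1: 280019.
[4] 280019 ≡ 6^(6 + 1) + 2·6^2 + 6 + 5 (base 6). Lift 7: 5764911. −1: 5764910.
[5] 5764910 ≡ 7^(7 + 1) + 2·7^2 + 7 + 4 (base 7). Lift 8: 134217868. −1: 134217867.
[6] 134217867 ≡ 8^(8 + 1) + 2·8^2 + 8 + 3 (base 8). Lift 9: 3486784575. −1: 3486784574.
[7] 3486784574 ≡ 9^(9 + 1) + 2·9^2 + 9 + 2 (base 9). Lift 10: 100000000212. −1: 100000000211.

3486784574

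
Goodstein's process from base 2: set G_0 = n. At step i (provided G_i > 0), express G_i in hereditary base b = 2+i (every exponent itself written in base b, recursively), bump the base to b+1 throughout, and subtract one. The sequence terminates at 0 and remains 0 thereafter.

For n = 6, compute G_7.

332147

G_0=6  [base 2] 2^2 + 2  →[2↦3]→  3^3 + 3 = 30  −1 ⇒ G_1=29
G_1=29  [base 3] 3^3 + 2  →[3↦4]→  4^4 + 2 = 258  −1 ⇒ G_2=257
G_2=257  [base 4] 4^4 + 1  →[4↦5]→  5^5 + 1 = 3126  −1 ⇒ G_3=3125
G_3=3125  [base 5] 5^5  →[5↦6]→  6^6 = 46656  −1 ⇒ G_4=46655
G_4=46655  [base 6] 5·6^5 + 5·6^4 + 5·6^3 + 5·6^2 + 5·6 + 5  →[6↦7]→  5·7^5 + 5·7^4 + 5·7^3 + 5·7^2 + 5·7 + 5 = 98040  −1 ⇒ G_5=98039
G_5=98039  [base 7] 5·7^5 + 5·7^4 + 5·7^3 + 5·7^2 + 5·7 + 4  →[7↦8]→  5·8^5 + 5·8^4 + 5·8^3 + 5·8^2 + 5·8 + 4 = 187244  −1 ⇒ G_6=187243
G_6=187243  [base 8] 5·8^5 + 5·8^4 + 5·8^3 + 5·8^2 + 5·8 + 3  →[8↦9]→  5·9^5 + 5·9^4 + 5·9^3 + 5·9^2 + 5·9 + 3 = 332148  −1 ⇒ G_7=332147
G_7=332147  [base 9] 5·9^5 + 5·9^4 + 5·9^3 + 5·9^2 + 5·9 + 2  →[9↦10]→  5·10^5 + 5·10^4 + 5·10^3 + 5·10^2 + 5·10 + 2 = 555552  −1 ⇒ G_8=555551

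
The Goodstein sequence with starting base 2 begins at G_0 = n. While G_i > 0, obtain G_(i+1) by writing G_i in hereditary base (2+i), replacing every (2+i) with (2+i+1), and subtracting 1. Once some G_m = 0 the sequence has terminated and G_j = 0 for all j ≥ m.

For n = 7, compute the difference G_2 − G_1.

229

(0) 7|_2 = 2^2 + 2 + 1 ↦ 3^3 + 3 + 1|_3 = 31 ⇒ 30
(1) 30|_3 = 3^3 + 3 ↦ 4^4 + 4|_4 = 260 ⇒ 259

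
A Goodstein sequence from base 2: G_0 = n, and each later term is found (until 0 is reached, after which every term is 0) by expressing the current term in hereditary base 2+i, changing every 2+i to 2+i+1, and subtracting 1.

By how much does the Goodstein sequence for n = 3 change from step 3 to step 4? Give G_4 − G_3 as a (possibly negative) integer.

[0] 3 ≡ 2 + 1 (base 2). Lift 3: 4. −1: 3.
[1] 3 ≡ 3 (base 3). Lift 4: 4. −1: 3.
[2] 3 ≡ 3 (base 4). Lift 5: 3. −1: 2.
[3] 2 ≡ 2 (base 5). Lift 6: 2. −1: 1.

-1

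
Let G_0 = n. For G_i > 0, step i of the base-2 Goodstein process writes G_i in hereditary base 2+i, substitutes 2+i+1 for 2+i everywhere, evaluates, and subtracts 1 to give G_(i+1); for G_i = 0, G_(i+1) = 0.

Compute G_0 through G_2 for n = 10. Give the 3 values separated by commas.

10 —HB2→ 2^(2 + 1) + 2 —bump→ 3^(3 + 1) + 3 = 84 —(−1)→ 83
83 —HB3→ 3^(3 + 1) + 2 —bump→ 4^(4 + 1) + 2 = 1026 —(−1)→ 1025

10, 83, 1025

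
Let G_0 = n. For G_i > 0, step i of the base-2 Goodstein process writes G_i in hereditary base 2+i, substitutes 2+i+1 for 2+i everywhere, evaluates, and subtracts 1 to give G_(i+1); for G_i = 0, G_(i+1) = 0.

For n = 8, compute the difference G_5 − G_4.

(0) 8|_2 = 2^(2 + 1) ↦ 3^(3 + 1)|_3 = 81 ⇒ 80
(1) 80|_3 = 2·3^3 + 2·3^2 + 2·3 + 2 ↦ 2·4^4 + 2·4^2 + 2·4 + 2|_4 = 554 ⇒ 553
(2) 553|_4 = 2·4^4 + 2·4^2 + 2·4 + 1 ↦ 2·5^5 + 2·5^2 + 2·5 + 1|_5 = 6311 ⇒ 6310
(3) 6310|_5 = 2·5^5 + 2·5^2 + 2·5 ↦ 2·6^6 + 2·6^2 + 2·6|_6 = 93396 ⇒ 93395
(4) 93395|_6 = 2·6^6 + 2·6^2 + 6 + 5 ↦ 2·7^7 + 2·7^2 + 7 + 5|_7 = 1647196 ⇒ 1647195

1553800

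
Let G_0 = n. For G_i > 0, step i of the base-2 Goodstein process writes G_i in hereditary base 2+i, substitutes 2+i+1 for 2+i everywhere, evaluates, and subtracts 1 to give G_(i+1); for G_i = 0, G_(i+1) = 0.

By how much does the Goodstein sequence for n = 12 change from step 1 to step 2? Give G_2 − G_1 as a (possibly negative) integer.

958

base 2: 12 = 2^(2 + 1) + 2^2; at 3: 3^(3 + 1) + 3^3 = 108; next = 107
base 3: 107 = 3^(3 + 1) + 2·3^2 + 2·3 + 2; at 4: 4^(4 + 1) + 2·4^2 + 2·4 + 2 = 1066; next = 1065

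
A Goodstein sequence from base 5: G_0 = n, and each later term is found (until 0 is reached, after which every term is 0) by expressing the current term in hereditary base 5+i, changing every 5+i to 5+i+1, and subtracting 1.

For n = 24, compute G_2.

(0) 24|_5 = 4·5 + 4 ↦ 4·6 + 4|_6 = 28 ⇒ 27
(1) 27|_6 = 4·6 + 3 ↦ 4·7 + 3|_7 = 31 ⇒ 30
(2) 30|_7 = 4·7 + 2 ↦ 4·8 + 2|_8 = 34 ⇒ 33

30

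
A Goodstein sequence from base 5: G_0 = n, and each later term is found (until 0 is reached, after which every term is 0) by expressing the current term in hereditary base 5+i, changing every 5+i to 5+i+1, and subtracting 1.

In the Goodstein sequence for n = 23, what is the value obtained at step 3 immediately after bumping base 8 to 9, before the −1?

36

(0) 23|_5 = 4·5 + 3 ↦ 4·6 + 3|_6 = 27 ⇒ 26
(1) 26|_6 = 4·6 + 2 ↦ 4·7 + 2|_7 = 30 ⇒ 29
(2) 29|_7 = 4·7 + 1 ↦ 4·8 + 1|_8 = 33 ⇒ 32
(3) 32|_8 = 4·8 ↦ 4·9|_9 = 36 ⇒ 35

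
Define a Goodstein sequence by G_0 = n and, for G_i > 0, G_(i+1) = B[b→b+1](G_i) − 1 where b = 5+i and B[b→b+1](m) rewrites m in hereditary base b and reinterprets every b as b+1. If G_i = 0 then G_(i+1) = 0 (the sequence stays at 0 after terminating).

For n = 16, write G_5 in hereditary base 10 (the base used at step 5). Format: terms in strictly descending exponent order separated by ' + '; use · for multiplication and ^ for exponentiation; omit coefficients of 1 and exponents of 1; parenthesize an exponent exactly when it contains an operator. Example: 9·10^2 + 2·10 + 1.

G_0=16  [base 5] 3·5 + 1  →[5↦6]→  3·6 + 1 = 19  −1 ⇒ G_1=18
G_1=18  [base 6] 3·6  →[6↦7]→  3·7 = 21  −1 ⇒ G_2=20
G_2=20  [base 7] 2·7 + 6  →[7↦8]→  2·8 + 6 = 22  −1 ⇒ G_3=21
G_3=21  [base 8] 2·8 + 5  →[8↦9]→  2·9 + 5 = 23  −1 ⇒ G_4=22
G_4=22  [base 9] 2·9 + 4  →[9↦10]→  2·10 + 4 = 24  −1 ⇒ G_5=23
G_5=23  [base 10] 2·10 + 3  →[10↦11]→  2·11 + 3 = 25  −1 ⇒ G_6=24

2·10 + 3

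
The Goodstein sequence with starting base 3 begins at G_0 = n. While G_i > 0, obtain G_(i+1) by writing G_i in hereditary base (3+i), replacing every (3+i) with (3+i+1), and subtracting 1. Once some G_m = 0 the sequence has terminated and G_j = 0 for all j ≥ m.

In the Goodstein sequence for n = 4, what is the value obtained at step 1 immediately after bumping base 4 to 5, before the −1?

5

base 3: 4 = 3 + 1; at 4: 4 + 1 = 5; next = 4
base 4: 4 = 4; at 5: 5 = 5; next = 4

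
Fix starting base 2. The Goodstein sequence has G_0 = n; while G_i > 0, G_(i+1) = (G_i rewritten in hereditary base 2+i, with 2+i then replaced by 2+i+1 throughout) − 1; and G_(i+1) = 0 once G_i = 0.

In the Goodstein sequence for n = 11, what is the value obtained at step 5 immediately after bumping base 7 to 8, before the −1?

11 —HB2→ 2^(2 + 1) + 2 + 1 —bump→ 3^(3 + 1) + 3 + 1 = 85 —(−1)→ 84
84 —HB3→ 3^(3 + 1) + 3 —bump→ 4^(4 + 1) + 4 = 1028 —(−1)→ 1027
1027 —HB4→ 4^(4 + 1) + 3 —bump→ 5^(5 + 1) + 3 = 15628 —(−1)→ 15627
15627 —HB5→ 5^(5 + 1) + 2 —bump→ 6^(6 + 1) + 2 = 279938 —(−1)→ 279937
279937 —HB6→ 6^(6 + 1) + 1 —bump→ 7^(7 + 1) + 1 = 5764802 —(−1)→ 5764801
5764801 —HB7→ 7^(7 + 1) —bump→ 8^(8 + 1) = 134217728 —(−1)→ 134217727

134217728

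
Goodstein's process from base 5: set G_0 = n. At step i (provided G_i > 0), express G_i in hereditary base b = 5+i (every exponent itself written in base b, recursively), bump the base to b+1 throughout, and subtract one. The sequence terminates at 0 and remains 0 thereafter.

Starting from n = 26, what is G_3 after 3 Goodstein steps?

53

G_0=26  [base 5] 5^2 + 1  →[5↦6]→  6^2 + 1 = 37  −1 ⇒ G_1=36
G_1=36  [base 6] 6^2  →[6↦7]→  7^2 = 49  −1 ⇒ G_2=48
G_2=48  [base 7] 6·7 + 6  →[7↦8]→  6·8 + 6 = 54  −1 ⇒ G_3=53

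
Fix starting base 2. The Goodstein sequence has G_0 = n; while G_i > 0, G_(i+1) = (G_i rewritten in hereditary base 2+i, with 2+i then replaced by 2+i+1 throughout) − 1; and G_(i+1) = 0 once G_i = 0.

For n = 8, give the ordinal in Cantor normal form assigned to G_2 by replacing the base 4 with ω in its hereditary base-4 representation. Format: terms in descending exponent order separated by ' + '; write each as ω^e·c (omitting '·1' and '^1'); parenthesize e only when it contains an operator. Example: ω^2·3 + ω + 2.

ω^ω·2 + ω^2·2 + ω·2 + 1

G_0 = 8. HB_2(8) = 2^(2 + 1). Bump = 81. G_1 = 80.
G_1 = 80. HB_3(80) = 2·3^3 + 2·3^2 + 2·3 + 2. Bump = 554. G_2 = 553.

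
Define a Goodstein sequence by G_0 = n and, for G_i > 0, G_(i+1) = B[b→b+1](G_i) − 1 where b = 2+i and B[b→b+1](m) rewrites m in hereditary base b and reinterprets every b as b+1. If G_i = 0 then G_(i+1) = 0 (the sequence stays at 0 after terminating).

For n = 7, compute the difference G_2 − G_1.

i=0: 7 = 2^2 + 2 + 1 (b=2); 2→3: 3^3 + 3 + 1 = 31; 31−1 = 30
i=1: 30 = 3^3 + 3 (b=3); 3→4: 4^4 + 4 = 260; 260−1 = 259

229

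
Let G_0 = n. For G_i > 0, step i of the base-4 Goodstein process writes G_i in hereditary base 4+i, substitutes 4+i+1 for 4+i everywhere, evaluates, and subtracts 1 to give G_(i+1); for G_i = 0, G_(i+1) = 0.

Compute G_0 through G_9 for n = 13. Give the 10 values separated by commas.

(0) 13|_4 = 3·4 + 1 ↦ 3·5 + 1|_5 = 16 ⇒ 15
(1) 15|_5 = 3·5 ↦ 3·6|_6 = 18 ⇒ 17
(2) 17|_6 = 2·6 + 5 ↦ 2·7 + 5|_7 = 19 ⇒ 18
(3) 18|_7 = 2·7 + 4 ↦ 2·8 + 4|_8 = 20 ⇒ 19
(4) 19|_8 = 2·8 + 3 ↦ 2·9 + 3|_9 = 21 ⇒ 20
(5) 20|_9 = 2·9 + 2 ↦ 2·10 + 2|_10 = 22 ⇒ 21
(6) 21|_10 = 2·10 + 1 ↦ 2·11 + 1|_11 = 23 ⇒ 22
(7) 22|_11 = 2·11 ↦ 2·12|_12 = 24 ⇒ 23
(8) 23|_12 = 12 + 11 ↦ 13 + 11|_13 = 24 ⇒ 23

13, 15, 17, 18, 19, 20, 21, 22, 23, 23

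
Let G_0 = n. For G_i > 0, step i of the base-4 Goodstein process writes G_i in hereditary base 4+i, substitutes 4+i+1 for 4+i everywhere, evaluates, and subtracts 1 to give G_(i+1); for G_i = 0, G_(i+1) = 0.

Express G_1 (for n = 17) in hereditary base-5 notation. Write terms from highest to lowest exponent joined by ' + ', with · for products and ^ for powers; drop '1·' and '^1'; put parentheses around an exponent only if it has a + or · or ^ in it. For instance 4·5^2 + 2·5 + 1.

base 4: 17 = 4^2 + 1; at 5: 5^2 + 1 = 26; next = 25
base 5: 25 = 5^2; at 6: 6^2 = 36; next = 35

5^2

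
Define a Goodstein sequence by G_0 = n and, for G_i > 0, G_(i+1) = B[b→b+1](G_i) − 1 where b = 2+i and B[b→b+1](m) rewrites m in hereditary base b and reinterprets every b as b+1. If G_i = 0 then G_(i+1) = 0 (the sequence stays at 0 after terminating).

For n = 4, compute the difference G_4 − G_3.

G_0 = 4. HB_2(4) = 2^2. Bump = 27. G_1 = 26.
G_1 = 26. HB_3(26) = 2·3^2 + 2·3 + 2. Bump = 42. G_2 = 41.
G_2 = 41. HB_4(41) = 2·4^2 + 2·4 + 1. Bump = 61. G_3 = 60.
G_3 = 60. HB_5(60) = 2·5^2 + 2·5. Bump = 84. G_4 = 83.

23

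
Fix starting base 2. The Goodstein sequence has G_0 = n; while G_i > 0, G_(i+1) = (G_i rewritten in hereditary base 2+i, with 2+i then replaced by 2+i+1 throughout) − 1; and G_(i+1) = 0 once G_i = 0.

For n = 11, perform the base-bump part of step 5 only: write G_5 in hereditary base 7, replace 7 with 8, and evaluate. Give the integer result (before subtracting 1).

134217728

11 —HB2→ 2^(2 + 1) + 2 + 1 —bump→ 3^(3 + 1) + 3 + 1 = 85 —(−1)→ 84
84 —HB3→ 3^(3 + 1) + 3 —bump→ 4^(4 + 1) + 4 = 1028 —(−1)→ 1027
1027 —HB4→ 4^(4 + 1) + 3 —bump→ 5^(5 + 1) + 3 = 15628 —(−1)→ 15627
15627 —HB5→ 5^(5 + 1) + 2 —bump→ 6^(6 + 1) + 2 = 279938 —(−1)→ 279937
279937 —HB6→ 6^(6 + 1) + 1 —bump→ 7^(7 + 1) + 1 = 5764802 —(−1)→ 5764801
5764801 —HB7→ 7^(7 + 1) —bump→ 8^(8 + 1) = 134217728 —(−1)→ 134217727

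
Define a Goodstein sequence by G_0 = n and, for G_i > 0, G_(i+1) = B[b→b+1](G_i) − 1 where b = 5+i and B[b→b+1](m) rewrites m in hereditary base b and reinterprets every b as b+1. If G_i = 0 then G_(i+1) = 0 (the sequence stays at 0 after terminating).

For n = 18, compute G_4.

26

(0) 18|_5 = 3·5 + 3 ↦ 3·6 + 3|_6 = 21 ⇒ 20
(1) 20|_6 = 3·6 + 2 ↦ 3·7 + 2|_7 = 23 ⇒ 22
(2) 22|_7 = 3·7 + 1 ↦ 3·8 + 1|_8 = 25 ⇒ 24
(3) 24|_8 = 3·8 ↦ 3·9|_9 = 27 ⇒ 26
(4) 26|_9 = 2·9 + 8 ↦ 2·10 + 8|_10 = 28 ⇒ 27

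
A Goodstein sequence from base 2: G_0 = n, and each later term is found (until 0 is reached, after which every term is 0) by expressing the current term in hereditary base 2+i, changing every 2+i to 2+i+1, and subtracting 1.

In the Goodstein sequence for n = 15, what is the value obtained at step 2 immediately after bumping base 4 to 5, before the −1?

G_0=15  [base 2] 2^(2 + 1) + 2^2 + 2 + 1  →[2↦3]→  3^(3 + 1) + 3^3 + 3 + 1 = 112  −1 ⇒ G_1=111
G_1=111  [base 3] 3^(3 + 1) + 3^3 + 3  →[3↦4]→  4^(4 + 1) + 4^4 + 4 = 1284  −1 ⇒ G_2=1283

18753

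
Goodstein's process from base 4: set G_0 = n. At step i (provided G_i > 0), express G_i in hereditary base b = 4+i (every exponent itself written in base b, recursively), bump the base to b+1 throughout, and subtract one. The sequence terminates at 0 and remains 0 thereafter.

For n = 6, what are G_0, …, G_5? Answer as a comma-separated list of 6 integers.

6, 6, 6, 6, 5, 4

G_0=6  [base 4] 4 + 2  →[4↦5]→  5 + 2 = 7  −1 ⇒ G_1=6
G_1=6  [base 5] 5 + 1  →[5↦6]→  6 + 1 = 7  −1 ⇒ G_2=6
G_2=6  [base 6] 6  →[6↦7]→  7 = 7  −1 ⇒ G_3=6
G_3=6  [base 7] 6  →[7↦8]→  6 = 6  −1 ⇒ G_4=5
G_4=5  [base 8] 5  →[8↦9]→  5 = 5  −1 ⇒ G_5=4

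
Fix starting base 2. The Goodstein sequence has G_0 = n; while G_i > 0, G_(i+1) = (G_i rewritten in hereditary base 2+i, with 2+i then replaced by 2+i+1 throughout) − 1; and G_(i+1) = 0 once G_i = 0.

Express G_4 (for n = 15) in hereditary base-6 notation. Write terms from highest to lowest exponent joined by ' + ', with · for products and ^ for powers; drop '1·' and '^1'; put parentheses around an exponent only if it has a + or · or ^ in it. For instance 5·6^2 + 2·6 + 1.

6^(6 + 1) + 6^6 + 1

[0] 15 ≡ 2^(2 + 1) + 2^2 + 2 + 1 (base 2). Lift 3: 112. −1: 111.
[1] 111 ≡ 3^(3 + 1) + 3^3 + 3 (base 3). Lift 4: 1284. −1: 1283.
[2] 1283 ≡ 4^(4 + 1) + 4^4 + 3 (base 4). Lift 5: 18753. −1: 18752.
[3] 18752 ≡ 5^(5 + 1) + 5^5 + 2 (base 5). Lift 6: 326594. −1: 326593.
[4] 326593 ≡ 6^(6 + 1) + 6^6 + 1 (base 6). Lift 7: 6588345. −1: 6588344.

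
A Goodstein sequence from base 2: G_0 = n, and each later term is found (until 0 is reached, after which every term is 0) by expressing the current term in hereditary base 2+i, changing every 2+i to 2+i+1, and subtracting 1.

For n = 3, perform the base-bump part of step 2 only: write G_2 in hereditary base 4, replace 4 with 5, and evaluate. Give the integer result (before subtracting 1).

3

3 —HB2→ 2 + 1 —bump→ 3 + 1 = 4 —(−1)→ 3
3 —HB3→ 3 —bump→ 4 = 4 —(−1)→ 3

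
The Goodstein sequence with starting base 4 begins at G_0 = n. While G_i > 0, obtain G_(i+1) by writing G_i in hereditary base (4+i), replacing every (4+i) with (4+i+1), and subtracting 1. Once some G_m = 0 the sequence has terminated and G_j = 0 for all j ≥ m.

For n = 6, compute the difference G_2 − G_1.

(0) 6|_4 = 4 + 2 ↦ 5 + 2|_5 = 7 ⇒ 6
(1) 6|_5 = 5 + 1 ↦ 6 + 1|_6 = 7 ⇒ 6

0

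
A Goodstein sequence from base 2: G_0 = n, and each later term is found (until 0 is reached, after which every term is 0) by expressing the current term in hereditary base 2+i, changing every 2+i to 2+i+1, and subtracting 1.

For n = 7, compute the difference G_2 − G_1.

i=0: 7 = 2^2 + 2 + 1 (b=2); 2→3: 3^3 + 3 + 1 = 31; 31−1 = 30
i=1: 30 = 3^3 + 3 (b=3); 3→4: 4^4 + 4 = 260; 260−1 = 259

229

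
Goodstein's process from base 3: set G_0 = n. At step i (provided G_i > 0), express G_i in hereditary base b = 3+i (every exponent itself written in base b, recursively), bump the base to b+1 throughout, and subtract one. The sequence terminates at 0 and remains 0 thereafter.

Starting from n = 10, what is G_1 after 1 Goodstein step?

16

step 0: 10 = 3^2 + 1; sub 4 for 3: 4^2 + 1; = 17; G_1 = 17−1 = 16
step 1: 16 = 4^2; sub 5 for 4: 5^2; = 25; G_2 = 25−1 = 24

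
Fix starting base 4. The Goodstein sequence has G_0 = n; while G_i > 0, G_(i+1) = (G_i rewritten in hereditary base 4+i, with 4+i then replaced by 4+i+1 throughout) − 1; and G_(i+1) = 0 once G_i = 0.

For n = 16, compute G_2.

i=0: 16 = 4^2 (b=4); 4→5: 5^2 = 25; 25−1 = 24
i=1: 24 = 4·5 + 4 (b=5); 5→6: 4·6 + 4 = 28; 28−1 = 27
i=2: 27 = 4·6 + 3 (b=6); 6→7: 4·7 + 3 = 31; 31−1 = 30

27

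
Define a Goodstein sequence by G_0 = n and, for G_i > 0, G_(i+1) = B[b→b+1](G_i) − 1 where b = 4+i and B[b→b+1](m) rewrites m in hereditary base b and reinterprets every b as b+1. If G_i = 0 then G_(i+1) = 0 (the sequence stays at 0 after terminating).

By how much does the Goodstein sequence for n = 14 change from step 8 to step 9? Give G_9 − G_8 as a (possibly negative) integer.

step 0: 14 = 3·4 + 2; sub 5 for 4: 3·5 + 2; = 17; G_1 = 17−1 = 16
step 1: 16 = 3·5 + 1; sub 6 for 5: 3·6 + 1; = 19; G_2 = 19−1 = 18
step 2: 18 = 3·6; sub 7 for 6: 3·7; = 21; G_3 = 21−1 = 20
step 3: 20 = 2·7 + 6; sub 8 for 7: 2·8 + 6; = 22; G_4 = 22−1 = 21
step 4: 21 = 2·8 + 5; sub 9 for 8: 2·9 + 5; = 23; G_5 = 23−1 = 22
step 5: 22 = 2·9 + 4; sub 10 for 9: 2·10 + 4; = 24; G_6 = 24−1 = 23
step 6: 23 = 2·10 + 3; sub 11 for 10: 2·11 + 3; = 25; G_7 = 25−1 = 24
step 7: 24 = 2·11 + 2; sub 12 for 11: 2·12 + 2; = 26; G_8 = 26−1 = 25
step 8: 25 = 2·12 + 1; sub 13 for 12: 2·13 + 1; = 27; G_9 = 27−1 = 26

1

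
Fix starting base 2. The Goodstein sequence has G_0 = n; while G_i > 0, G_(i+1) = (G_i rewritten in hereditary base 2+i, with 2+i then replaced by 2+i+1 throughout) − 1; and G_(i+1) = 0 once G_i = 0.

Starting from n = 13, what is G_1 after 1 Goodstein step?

i=0: 13 = 2^(2 + 1) + 2^2 + 1 (b=2); 2→3: 3^(3 + 1) + 3^3 + 1 = 109; 109−1 = 108
i=1: 108 = 3^(3 + 1) + 3^3 (b=3); 3→4: 4^(4 + 1) + 4^4 = 1280; 1280−1 = 1279

108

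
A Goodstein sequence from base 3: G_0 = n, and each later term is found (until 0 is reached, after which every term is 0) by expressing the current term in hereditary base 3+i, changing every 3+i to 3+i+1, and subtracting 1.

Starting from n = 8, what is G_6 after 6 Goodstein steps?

8 —HB3→ 2·3 + 2 —bump→ 2·4 + 2 = 10 —(−1)→ 9
9 —HB4→ 2·4 + 1 —bump→ 2·5 + 1 = 11 —(−1)→ 10
10 —HB5→ 2·5 —bump→ 2·6 = 12 —(−1)→ 11
11 —HB6→ 6 + 5 —bump→ 7 + 5 = 12 —(−1)→ 11
11 —HB7→ 7 + 4 —bump→ 8 + 4 = 12 —(−1)→ 11
11 —HB8→ 8 + 3 —bump→ 9 + 3 = 12 —(−1)→ 11
11 —HB9→ 9 + 2 —bump→ 10 + 2 = 12 —(−1)→ 11

11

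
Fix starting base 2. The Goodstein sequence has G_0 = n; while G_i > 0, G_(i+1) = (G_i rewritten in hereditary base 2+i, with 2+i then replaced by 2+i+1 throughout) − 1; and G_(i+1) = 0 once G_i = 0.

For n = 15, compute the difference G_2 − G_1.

i=0: 15 = 2^(2 + 1) + 2^2 + 2 + 1 (b=2); 2→3: 3^(3 + 1) + 3^3 + 3 + 1 = 112; 112−1 = 111
i=1: 111 = 3^(3 + 1) + 3^3 + 3 (b=3); 3→4: 4^(4 + 1) + 4^4 + 4 = 1284; 1284−1 = 1283

1172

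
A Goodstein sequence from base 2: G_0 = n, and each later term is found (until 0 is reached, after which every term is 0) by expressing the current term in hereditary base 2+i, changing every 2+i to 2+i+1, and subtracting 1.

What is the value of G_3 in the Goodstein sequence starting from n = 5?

467

[0] 5 ≡ 2^2 + 1 (base 2). Lift 3: 28. −1: 27.
[1] 27 ≡ 3^3 (base 3). Lift 4: 256. −1: 255.
[2] 255 ≡ 3·4^3 + 3·4^2 + 3·4 + 3 (base 4). Lift 5: 468. −1: 467.
[3] 467 ≡ 3·5^3 + 3·5^2 + 3·5 + 2 (base 5). Lift 6: 776. −1: 775.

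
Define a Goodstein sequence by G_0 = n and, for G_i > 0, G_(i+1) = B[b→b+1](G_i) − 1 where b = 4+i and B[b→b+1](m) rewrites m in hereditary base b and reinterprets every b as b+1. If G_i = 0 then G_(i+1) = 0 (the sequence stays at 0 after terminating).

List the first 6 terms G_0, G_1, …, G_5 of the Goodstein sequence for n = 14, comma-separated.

14, 16, 18, 20, 21, 22

14 —HB4→ 3·4 + 2 —bump→ 3·5 + 2 = 17 —(−1)→ 16
16 —HB5→ 3·5 + 1 —bump→ 3·6 + 1 = 19 —(−1)→ 18
18 —HB6→ 3·6 —bump→ 3·7 = 21 —(−1)→ 20
20 —HB7→ 2·7 + 6 —bump→ 2·8 + 6 = 22 —(−1)→ 21
21 —HB8→ 2·8 + 5 —bump→ 2·9 + 5 = 23 —(−1)→ 22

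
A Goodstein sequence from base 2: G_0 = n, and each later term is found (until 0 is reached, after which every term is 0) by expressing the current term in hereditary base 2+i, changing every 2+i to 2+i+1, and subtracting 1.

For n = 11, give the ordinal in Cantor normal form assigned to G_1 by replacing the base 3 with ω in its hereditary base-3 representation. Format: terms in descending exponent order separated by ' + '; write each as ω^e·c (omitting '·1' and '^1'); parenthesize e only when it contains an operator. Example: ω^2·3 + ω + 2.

(0) 11|_2 = 2^(2 + 1) + 2 + 1 ↦ 3^(3 + 1) + 3 + 1|_3 = 85 ⇒ 84
(1) 84|_3 = 3^(3 + 1) + 3 ↦ 4^(4 + 1) + 4|_4 = 1028 ⇒ 1027

ω^(ω + 1) + ω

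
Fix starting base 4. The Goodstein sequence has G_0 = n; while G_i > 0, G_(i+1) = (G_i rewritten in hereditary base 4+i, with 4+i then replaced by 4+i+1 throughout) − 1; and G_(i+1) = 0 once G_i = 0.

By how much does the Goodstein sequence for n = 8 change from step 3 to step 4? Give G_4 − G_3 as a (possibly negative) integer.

step 0: 8 = 2·4; sub 5 for 4: 2·5; = 10; G_1 = 10−1 = 9
step 1: 9 = 5 + 4; sub 6 for 5: 6 + 4; = 10; G_2 = 10−1 = 9
step 2: 9 = 6 + 3; sub 7 for 6: 7 + 3; = 10; G_3 = 10−1 = 9
step 3: 9 = 7 + 2; sub 8 for 7: 8 + 2; = 10; G_4 = 10−1 = 9

0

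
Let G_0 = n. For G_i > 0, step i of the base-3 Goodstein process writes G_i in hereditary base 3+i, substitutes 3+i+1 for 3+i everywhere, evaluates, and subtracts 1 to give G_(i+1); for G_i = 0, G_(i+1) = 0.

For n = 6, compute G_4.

7

[0] 6 ≡ 2·3 (base 3). Lift 4: 8. −1: 7.
[1] 7 ≡ 4 + 3 (base 4). Lift 5: 8. −1: 7.
[2] 7 ≡ 5 + 2 (base 5). Lift 6: 8. −1: 7.
[3] 7 ≡ 6 + 1 (base 6). Lift 7: 8. −1: 7.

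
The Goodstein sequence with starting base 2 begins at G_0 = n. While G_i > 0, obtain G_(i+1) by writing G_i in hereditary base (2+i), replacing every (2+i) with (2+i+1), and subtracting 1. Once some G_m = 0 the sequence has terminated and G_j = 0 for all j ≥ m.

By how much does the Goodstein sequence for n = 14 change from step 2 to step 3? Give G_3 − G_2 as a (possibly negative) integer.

17469

G_0 = 14. HB_2(14) = 2^(2 + 1) + 2^2 + 2. Bump = 111. G_1 = 110.
G_1 = 110. HB_3(110) = 3^(3 + 1) + 3^3 + 2. Bump = 1282. G_2 = 1281.
G_2 = 1281. HB_4(1281) = 4^(4 + 1) + 4^4 + 1. Bump = 18751. G_3 = 18750.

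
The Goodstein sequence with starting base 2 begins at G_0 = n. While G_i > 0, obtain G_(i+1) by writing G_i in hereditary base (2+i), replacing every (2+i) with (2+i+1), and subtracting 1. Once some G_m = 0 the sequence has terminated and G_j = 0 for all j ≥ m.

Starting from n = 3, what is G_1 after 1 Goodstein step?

i=0: 3 = 2 + 1 (b=2); 2→3: 3 + 1 = 4; 4−1 = 3
i=1: 3 = 3 (b=3); 3→4: 4 = 4; 4−1 = 3

3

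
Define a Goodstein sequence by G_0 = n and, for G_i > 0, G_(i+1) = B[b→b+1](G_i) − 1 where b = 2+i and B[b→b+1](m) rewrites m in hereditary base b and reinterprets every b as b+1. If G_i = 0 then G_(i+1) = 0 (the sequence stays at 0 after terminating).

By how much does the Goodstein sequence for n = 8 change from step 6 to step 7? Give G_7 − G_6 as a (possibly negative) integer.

741286580

G_0=8  [base 2] 2^(2 + 1)  →[2↦3]→  3^(3 + 1) = 81  −1 ⇒ G_1=80
G_1=80  [base 3] 2·3^3 + 2·3^2 + 2·3 + 2  →[3↦4]→  2·4^4 + 2·4^2 + 2·4 + 2 = 554  −1 ⇒ G_2=553
G_2=553  [base 4] 2·4^4 + 2·4^2 + 2·4 + 1  →[4↦5]→  2·5^5 + 2·5^2 + 2·5 + 1 = 6311  −1 ⇒ G_3=6310
G_3=6310  [base 5] 2·5^5 + 2·5^2 + 2·5  →[5↦6]→  2·6^6 + 2·6^2 + 2·6 = 93396  −1 ⇒ G_4=93395
G_4=93395  [base 6] 2·6^6 + 2·6^2 + 6 + 5  →[6↦7]→  2·7^7 + 2·7^2 + 7 + 5 = 1647196  −1 ⇒ G_5=1647195
G_5=1647195  [base 7] 2·7^7 + 2·7^2 + 7 + 4  →[7↦8]→  2·8^8 + 2·8^2 + 8 + 4 = 33554572  −1 ⇒ G_6=33554571
G_6=33554571  [base 8] 2·8^8 + 2·8^2 + 8 + 3  →[8↦9]→  2·9^9 + 2·9^2 + 9 + 3 = 774841152  −1 ⇒ G_7=774841151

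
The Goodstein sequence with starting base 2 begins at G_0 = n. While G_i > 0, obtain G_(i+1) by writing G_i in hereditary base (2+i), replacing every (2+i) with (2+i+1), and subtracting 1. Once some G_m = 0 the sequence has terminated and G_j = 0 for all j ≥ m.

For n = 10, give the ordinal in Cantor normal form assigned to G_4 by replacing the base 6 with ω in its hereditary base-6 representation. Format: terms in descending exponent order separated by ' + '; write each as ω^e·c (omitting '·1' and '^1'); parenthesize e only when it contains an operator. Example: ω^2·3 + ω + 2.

[0] 10 ≡ 2^(2 + 1) + 2 (base 2). Lift 3: 84. −1: 83.
[1] 83 ≡ 3^(3 + 1) + 2 (base 3). Lift 4: 1026. −1: 1025.
[2] 1025 ≡ 4^(4 + 1) + 1 (base 4). Lift 5: 15626. −1: 15625.
[3] 15625 ≡ 5^(5 + 1) (base 5). Lift 6: 279936. −1: 279935.
[4] 279935 ≡ 5·6^6 + 5·6^5 + 5·6^4 + 5·6^3 + 5·6^2 + 5·6 + 5 (base 6). Lift 7: 4215755. −1: 4215754.

ω^ω·5 + ω^5·5 + ω^4·5 + ω^3·5 + ω^2·5 + ω·5 + 5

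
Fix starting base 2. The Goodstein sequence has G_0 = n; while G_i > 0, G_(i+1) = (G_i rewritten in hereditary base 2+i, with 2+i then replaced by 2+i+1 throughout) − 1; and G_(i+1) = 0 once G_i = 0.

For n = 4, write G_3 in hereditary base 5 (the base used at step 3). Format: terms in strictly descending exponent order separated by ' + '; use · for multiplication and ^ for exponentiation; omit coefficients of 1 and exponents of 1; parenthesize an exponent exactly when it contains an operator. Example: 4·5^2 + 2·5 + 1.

step 0: 4 = 2^2; sub 3 for 2: 3^3; = 27; G_1 = 27−1 = 26
step 1: 26 = 2·3^2 + 2·3 + 2; sub 4 for 3: 2·4^2 + 2·4 + 2; = 42; G_2 = 42−1 = 41
step 2: 41 = 2·4^2 + 2·4 + 1; sub 5 for 4: 2·5^2 + 2·5 + 1; = 61; G_3 = 61−1 = 60
step 3: 60 = 2·5^2 + 2·5; sub 6 for 5: 2·6^2 + 2·6; = 84; G_4 = 84−1 = 83

2·5^2 + 2·5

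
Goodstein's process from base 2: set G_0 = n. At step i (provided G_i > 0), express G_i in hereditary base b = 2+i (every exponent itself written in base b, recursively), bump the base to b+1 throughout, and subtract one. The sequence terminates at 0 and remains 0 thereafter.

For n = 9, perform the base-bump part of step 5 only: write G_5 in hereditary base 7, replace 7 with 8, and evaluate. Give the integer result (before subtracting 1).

50333400

9 —HB2→ 2^(2 + 1) + 1 —bump→ 3^(3 + 1) + 1 = 82 —(−1)→ 81
81 —HB3→ 3^(3 + 1) —bump→ 4^(4 + 1) = 1024 —(−1)→ 1023
1023 —HB4→ 3·4^4 + 3·4^3 + 3·4^2 + 3·4 + 3 —bump→ 3·5^5 + 3·5^3 + 3·5^2 + 3·5 + 3 = 9843 —(−1)→ 9842
9842 —HB5→ 3·5^5 + 3·5^3 + 3·5^2 + 3·5 + 2 —bump→ 3·6^6 + 3·6^3 + 3·6^2 + 3·6 + 2 = 140744 —(−1)→ 140743
140743 —HB6→ 3·6^6 + 3·6^3 + 3·6^2 + 3·6 + 1 —bump→ 3·7^7 + 3·7^3 + 3·7^2 + 3·7 + 1 = 2471827 —(−1)→ 2471826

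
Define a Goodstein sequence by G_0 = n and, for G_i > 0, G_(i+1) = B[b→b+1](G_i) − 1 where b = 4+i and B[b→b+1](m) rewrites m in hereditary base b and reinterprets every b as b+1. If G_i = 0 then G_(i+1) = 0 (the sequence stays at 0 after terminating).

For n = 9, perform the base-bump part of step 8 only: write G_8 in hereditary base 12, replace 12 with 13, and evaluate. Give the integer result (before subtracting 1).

11

base 4: 9 = 2·4 + 1; at 5: 2·5 + 1 = 11; next = 10
base 5: 10 = 2·5; at 6: 2·6 = 12; next = 11
base 6: 11 = 6 + 5; at 7: 7 + 5 = 12; next = 11
base 7: 11 = 7 + 4; at 8: 8 + 4 = 12; next = 11
base 8: 11 = 8 + 3; at 9: 9 + 3 = 12; next = 11
base 9: 11 = 9 + 2; at 10: 10 + 2 = 12; next = 11
base 10: 11 = 10 + 1; at 11: 11 + 1 = 12; next = 11
base 11: 11 = 11; at 12: 12 = 12; next = 11
base 12: 11 = 11; at 13: 11 = 11; next = 10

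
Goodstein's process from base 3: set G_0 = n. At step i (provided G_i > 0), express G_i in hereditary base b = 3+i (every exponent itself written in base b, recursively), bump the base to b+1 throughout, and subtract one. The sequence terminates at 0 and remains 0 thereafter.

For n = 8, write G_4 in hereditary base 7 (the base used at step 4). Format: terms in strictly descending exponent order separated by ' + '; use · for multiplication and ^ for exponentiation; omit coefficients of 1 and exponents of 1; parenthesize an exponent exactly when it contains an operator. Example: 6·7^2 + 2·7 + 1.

7 + 4

8 —HB3→ 2·3 + 2 —bump→ 2·4 + 2 = 10 —(−1)→ 9
9 —HB4→ 2·4 + 1 —bump→ 2·5 + 1 = 11 —(−1)→ 10
10 —HB5→ 2·5 —bump→ 2·6 = 12 —(−1)→ 11
11 —HB6→ 6 + 5 —bump→ 7 + 5 = 12 —(−1)→ 11
11 —HB7→ 7 + 4 —bump→ 8 + 4 = 12 —(−1)→ 11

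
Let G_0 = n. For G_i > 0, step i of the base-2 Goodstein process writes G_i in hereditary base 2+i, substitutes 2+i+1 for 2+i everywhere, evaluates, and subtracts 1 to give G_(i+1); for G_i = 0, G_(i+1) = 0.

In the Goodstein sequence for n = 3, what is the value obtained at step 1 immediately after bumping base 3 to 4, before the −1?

G_0=3  [base 2] 2 + 1  →[2↦3]→  3 + 1 = 4  −1 ⇒ G_1=3
G_1=3  [base 3] 3  →[3↦4]→  4 = 4  −1 ⇒ G_2=3

4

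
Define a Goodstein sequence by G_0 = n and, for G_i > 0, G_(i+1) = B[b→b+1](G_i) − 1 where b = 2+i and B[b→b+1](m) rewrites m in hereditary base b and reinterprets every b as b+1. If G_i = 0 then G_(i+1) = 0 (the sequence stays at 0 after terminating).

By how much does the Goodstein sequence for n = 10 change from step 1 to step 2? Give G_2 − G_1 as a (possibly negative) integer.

10 —HB2→ 2^(2 + 1) + 2 —bump→ 3^(3 + 1) + 3 = 84 —(−1)→ 83
83 —HB3→ 3^(3 + 1) + 2 —bump→ 4^(4 + 1) + 2 = 1026 —(−1)→ 1025

942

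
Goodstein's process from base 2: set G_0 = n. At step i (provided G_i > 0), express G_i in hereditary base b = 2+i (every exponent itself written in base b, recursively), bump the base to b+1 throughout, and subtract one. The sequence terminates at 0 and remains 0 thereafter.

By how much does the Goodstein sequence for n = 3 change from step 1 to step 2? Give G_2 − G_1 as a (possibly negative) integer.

(0) 3|_2 = 2 + 1 ↦ 3 + 1|_3 = 4 ⇒ 3
(1) 3|_3 = 3 ↦ 4|_4 = 4 ⇒ 3

0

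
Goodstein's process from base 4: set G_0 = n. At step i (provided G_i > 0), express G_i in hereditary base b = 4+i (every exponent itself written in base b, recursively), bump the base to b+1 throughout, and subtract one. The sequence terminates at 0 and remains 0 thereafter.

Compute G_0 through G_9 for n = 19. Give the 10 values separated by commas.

19, 27, 37, 49, 63, 69, 75, 81, 87, 93

19 —HB4→ 4^2 + 3 —bump→ 5^2 + 3 = 28 —(−1)→ 27
27 —HB5→ 5^2 + 2 —bump→ 6^2 + 2 = 38 —(−1)→ 37
37 —HB6→ 6^2 + 1 —bump→ 7^2 + 1 = 50 —(−1)→ 49
49 —HB7→ 7^2 —bump→ 8^2 = 64 —(−1)→ 63
63 —HB8→ 7·8 + 7 —bump→ 7·9 + 7 = 70 —(−1)→ 69
69 —HB9→ 7·9 + 6 —bump→ 7·10 + 6 = 76 —(−1)→ 75
75 —HB10→ 7·10 + 5 —bump→ 7·11 + 5 = 82 —(−1)→ 81
81 —HB11→ 7·11 + 4 —bump→ 7·12 + 4 = 88 —(−1)→ 87
87 —HB12→ 7·12 + 3 —bump→ 7·13 + 3 = 94 —(−1)→ 93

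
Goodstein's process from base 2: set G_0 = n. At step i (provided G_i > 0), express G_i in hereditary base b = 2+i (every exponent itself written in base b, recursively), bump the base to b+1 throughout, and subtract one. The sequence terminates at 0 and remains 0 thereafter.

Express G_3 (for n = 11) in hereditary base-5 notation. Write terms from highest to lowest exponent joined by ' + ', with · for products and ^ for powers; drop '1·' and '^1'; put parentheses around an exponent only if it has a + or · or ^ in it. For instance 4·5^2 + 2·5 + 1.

base 2: 11 = 2^(2 + 1) + 2 + 1; at 3: 3^(3 + 1) + 3 + 1 = 85; next = 84
base 3: 84 = 3^(3 + 1) + 3; at 4: 4^(4 + 1) + 4 = 1028; next = 1027
base 4: 1027 = 4^(4 + 1) + 3; at 5: 5^(5 + 1) + 3 = 15628; next = 15627
base 5: 15627 = 5^(5 + 1) + 2; at 6: 6^(6 + 1) + 2 = 279938; next = 279937

5^(5 + 1) + 2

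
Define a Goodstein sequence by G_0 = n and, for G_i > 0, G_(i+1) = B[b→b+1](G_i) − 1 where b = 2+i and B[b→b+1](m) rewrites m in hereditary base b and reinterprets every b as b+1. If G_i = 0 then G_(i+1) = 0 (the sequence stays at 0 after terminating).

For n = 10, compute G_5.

base 2: 10 = 2^(2 + 1) + 2; at 3: 3^(3 + 1) + 3 = 84; next = 83
base 3: 83 = 3^(3 + 1) + 2; at 4: 4^(4 + 1) + 2 = 1026; next = 1025
base 4: 1025 = 4^(4 + 1) + 1; at 5: 5^(5 + 1) + 1 = 15626; next = 15625
base 5: 15625 = 5^(5 + 1); at 6: 6^(6 + 1) = 279936; next = 279935
base 6: 279935 = 5·6^6 + 5·6^5 + 5·6^4 + 5·6^3 + 5·6^2 + 5·6 + 5; at 7: 5·7^7 + 5·7^5 + 5·7^4 + 5·7^3 + 5·7^2 + 5·7 + 5 = 4215755; next = 4215754
base 7: 4215754 = 5·7^7 + 5·7^5 + 5·7^4 + 5·7^3 + 5·7^2 + 5·7 + 4; at 8: 5·8^8 + 5·8^5 + 5·8^4 + 5·8^3 + 5·8^2 + 5·8 + 4 = 84073324; next = 84073323

4215754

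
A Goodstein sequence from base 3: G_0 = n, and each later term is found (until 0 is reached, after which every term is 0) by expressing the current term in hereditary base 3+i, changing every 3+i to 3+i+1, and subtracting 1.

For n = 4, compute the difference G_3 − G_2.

base 3: 4 = 3 + 1; at 4: 4 + 1 = 5; next = 4
base 4: 4 = 4; at 5: 5 = 5; next = 4
base 5: 4 = 4; at 6: 4 = 4; next = 3

-1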